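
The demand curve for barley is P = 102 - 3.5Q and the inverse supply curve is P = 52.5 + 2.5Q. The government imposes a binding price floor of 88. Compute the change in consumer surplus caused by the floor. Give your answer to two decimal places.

-91.11

Free-market equilibrium: 102 - 3.5Q = 52.5 + 2.5Q gives Q* = 8.25, P* = 73.125.
At P = 88, buyers demand (102 - 88)/3.5 = 4 while sellers would supply more, so the quantity traded is 4 at price 88.
CS goes from (1/2)(8.25)(28.875) = 119.1094 to 28 (computed as (102 - 88)(4) - (1/2)(3.5)(4)^2), a change of -91.1094.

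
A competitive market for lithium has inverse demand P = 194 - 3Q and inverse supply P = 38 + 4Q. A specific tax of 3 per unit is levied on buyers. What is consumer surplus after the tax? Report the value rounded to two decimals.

716.60

Pre-tax equilibrium: 194 - 3Q = 38 + 4Q gives Q* = 22.2857, P* = 127.1429.
A tax on buyers shifts demand down by 3: (194 - 3) - 3Q = 38 + 4Q, so Q_t = 21.8571. Buyers pay P_b = 128.4286; sellers receive P_s = P_b - 3 = 125.4286.
CS = (1/2)(Q_t)(194 - P_b) = (1/2)(21.8571)(65.5714) = 716.602.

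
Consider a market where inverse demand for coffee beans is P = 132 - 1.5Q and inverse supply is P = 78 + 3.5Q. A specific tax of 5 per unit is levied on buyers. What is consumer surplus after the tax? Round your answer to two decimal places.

Pre-tax equilibrium: 132 - 1.5Q = 78 + 3.5Q gives Q* = 10.8, P* = 115.8.
With the tax, buyers' net willingness to pay falls by 5: (132 - 5) - 1.5Q = 78 + 3.5Q, so Q_t = 9.8. Buyers pay P_b = 117.3; sellers receive P_s = P_b - 5 = 112.3.
CS = (1/2)(Q_t)(132 - P_b) = (1/2)(9.8)(14.7) = 72.03.

72.03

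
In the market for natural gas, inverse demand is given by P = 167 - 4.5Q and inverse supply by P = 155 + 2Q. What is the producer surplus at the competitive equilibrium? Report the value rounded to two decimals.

3.41

Setting demand equal to supply, 12 = 6.5Q, so Q* = 1.8462 and P* = 158.6923.
Producer surplus is the triangle above supply below P*: (1/2)(1.8462)(158.6923 - 155) = (1/2)(1.8462)(3.6923) = 3.4083.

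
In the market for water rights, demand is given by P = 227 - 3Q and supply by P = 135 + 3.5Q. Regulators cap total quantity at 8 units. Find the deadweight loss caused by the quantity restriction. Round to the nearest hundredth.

123.08

Unrestricted equilibrium: Q* = (227 - 135)/(3 + 3.5) = 14.1538.
At Q = 8 the demand price is 227 - 3(8) = 203 and the supply price is 135 + 3.5(8) = 163.
Deadweight loss is the triangle between the curves from 8 to 14.1538: (1/2)(203 - 163)(14.1538 - 8) = 123.0769.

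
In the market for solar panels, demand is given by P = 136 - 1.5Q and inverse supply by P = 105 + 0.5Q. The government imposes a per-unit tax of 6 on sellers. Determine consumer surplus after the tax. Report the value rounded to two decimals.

Pre-tax equilibrium: 136 - 1.5Q = 105 + 0.5Q gives Q* = 15.5, P* = 112.75.
A tax on sellers shifts supply up by 6: 136 - 1.5Q = 105 + 0.5Q + 6, so Q_t = 12.5. Buyers pay P_b = 117.25; sellers receive P_s = P_b - 6 = 111.25.
CS = (1/2)(Q_t)(136 - P_b) = (1/2)(12.5)(18.75) = 117.1875.

117.19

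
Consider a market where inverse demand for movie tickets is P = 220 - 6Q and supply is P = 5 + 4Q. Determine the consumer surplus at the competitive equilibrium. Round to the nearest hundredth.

Setting demand equal to supply, 215 = 10Q, so Q* = 21.5 and P* = 91.
CS is the area between the demand curve and P* from 0 to Q*: (1/2)(21.5)(129) = 1386.75.

1386.75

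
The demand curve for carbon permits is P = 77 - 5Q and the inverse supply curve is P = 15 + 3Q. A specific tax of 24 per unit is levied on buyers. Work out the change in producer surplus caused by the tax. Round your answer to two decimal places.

-56.25

Without the tax, 77 - 5Q = 15 + 3Q so Q* = 7.75 and P* = 38.25.
A tax on buyers shifts demand down by 24: (77 - 24) - 5Q = 15 + 3Q, so Q_t = 4.75. Buyers pay P_b = 53.25; sellers receive P_s = P_b - 24 = 29.25.
PS falls from (1/2)(7.75)(23.25) = 90.0938 to (1/2)(4.75)(14.25) = 33.8438, a change of -56.25.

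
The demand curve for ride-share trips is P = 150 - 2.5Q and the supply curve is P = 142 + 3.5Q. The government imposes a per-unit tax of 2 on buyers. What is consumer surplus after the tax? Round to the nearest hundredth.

Pre-tax equilibrium: 150 - 2.5Q = 142 + 3.5Q gives Q* = 1.3333, P* = 146.6667.
A tax on buyers shifts demand down by 2: (150 - 2) - 2.5Q = 142 + 3.5Q, so Q_t = 1. Buyers pay P_b = 147.5; sellers receive P_s = P_b - 2 = 145.5.
Consumer surplus is the triangle under demand above P_b: (1/2)(1)(150 - 147.5) = 1.25.

1.25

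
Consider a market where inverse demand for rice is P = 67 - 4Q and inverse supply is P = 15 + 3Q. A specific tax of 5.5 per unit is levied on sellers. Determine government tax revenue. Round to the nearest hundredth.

36.54

Pre-tax equilibrium: 67 - 4Q = 15 + 3Q gives Q* = 7.4286, P* = 37.2857.
With the tax, sellers need 5.5 more per unit: 67 - 4Q = 15 + 3Q + 5.5, so Q_t = 6.6429. Buyers pay P_b = 40.4286; sellers receive P_s = P_b - 5.5 = 34.9286.
Tax revenue = t x Q_t = 5.5 x 6.6429 = 36.5357.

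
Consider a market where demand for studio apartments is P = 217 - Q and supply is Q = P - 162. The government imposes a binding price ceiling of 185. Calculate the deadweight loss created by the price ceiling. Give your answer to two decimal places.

Rewriting supply in inverse form: P = 162 + Q.
Without the control, 217 - Q = 162 + Q so Q* = 27.5 and P* = 189.5.
At the ceiling price 185, quantity supplied is (185 - 162)/1 = 23; supply is the short side, so Q = 23 trades at P = 185.
The lost-trades triangle has base Q* - 23 = 4.5 and height equal to the gap between the curves at Q = 23, which is 194 - 185 = 9. DWL = (1/2)(4.5)(9) = 20.25.

20.25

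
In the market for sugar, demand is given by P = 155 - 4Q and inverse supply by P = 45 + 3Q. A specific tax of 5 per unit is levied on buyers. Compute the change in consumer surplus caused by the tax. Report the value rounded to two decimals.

-43.88

Pre-tax equilibrium: 155 - 4Q = 45 + 3Q gives Q* = 15.7143, P* = 92.1429.
With the tax, buyers' net willingness to pay falls by 5: (155 - 5) - 4Q = 45 + 3Q, so Q_t = 15. Buyers pay P_b = 95; sellers receive P_s = P_b - 5 = 90.
Consumers lose the trapezoid between P* and P_b out to Q_t plus the triangle from Q_t to Q*: change in CS = 450 - 493.8776 = -43.8776.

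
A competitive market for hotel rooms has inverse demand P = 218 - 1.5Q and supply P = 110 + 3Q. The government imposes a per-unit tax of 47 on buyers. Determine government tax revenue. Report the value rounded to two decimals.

637.11

Without the tax, 218 - 1.5Q = 110 + 3Q so Q* = 24 and P* = 182.
A tax on buyers shifts demand down by 47: (218 - 47) - 1.5Q = 110 + 3Q, so Q_t = 13.5556. Buyers pay P_b = 197.6667; sellers receive P_s = P_b - 47 = 150.6667.
Tax revenue = t x Q_t = 47 x 13.5556 = 637.1111.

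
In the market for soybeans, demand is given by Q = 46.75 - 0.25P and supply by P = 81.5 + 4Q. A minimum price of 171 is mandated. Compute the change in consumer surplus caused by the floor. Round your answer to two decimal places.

Rewriting demand in inverse form: P = 187 - 4Q.
Without the control, 187 - 4Q = 81.5 + 4Q so Q* = 13.1875 and P* = 134.25.
At the floor price 171, quantity demanded is (187 - 171)/4 = 4; demand is the short side, so Q = 4 trades at P = 171.
CS goes from (1/2)(13.1875)(52.75) = 347.8203 to 32 (computed as (187 - 171)(4) - (1/2)(4)(4)^2), a change of -315.8203.

-315.82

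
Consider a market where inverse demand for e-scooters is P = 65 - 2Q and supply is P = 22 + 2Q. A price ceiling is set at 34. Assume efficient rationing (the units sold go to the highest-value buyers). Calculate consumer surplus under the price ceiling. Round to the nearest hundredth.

150.00

Free-market equilibrium: 65 - 2Q = 22 + 2Q gives Q* = 10.75, P* = 43.5.
At P = 34, sellers supply (34 - 22)/2 = 6 while buyers want more, so the quantity traded is 6 at price 34.
The demand price at Q = 6 is 53. CS is the trapezoid between demand and 34 over [0, 6]: (1/2)[(65 - 34) + (53 - 34)](6) = 150.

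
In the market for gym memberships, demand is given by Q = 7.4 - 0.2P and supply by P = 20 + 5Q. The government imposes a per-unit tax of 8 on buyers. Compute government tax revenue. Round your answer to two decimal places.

7.20

Rewriting demand in inverse form: P = 37 - 5Q.
Without the tax, 37 - 5Q = 20 + 5Q so Q* = 1.7 and P* = 28.5.
A tax on buyers shifts demand down by 8: (37 - 8) - 5Q = 20 + 5Q, so Q_t = 0.9. Buyers pay P_b = 32.5; sellers receive P_s = P_b - 8 = 24.5.
Tax revenue = t x Q_t = 8 x 0.9 = 7.2.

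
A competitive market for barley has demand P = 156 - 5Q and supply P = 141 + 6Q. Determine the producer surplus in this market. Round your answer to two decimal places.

Equilibrium: 156 - 5Q = 141 + 6Q, so Q* = 1.3636 and P* = 149.1818.
Producer surplus is the triangle above supply below P*: (1/2)(1.3636)(149.1818 - 141) = (1/2)(1.3636)(8.1818) = 5.5785.

5.58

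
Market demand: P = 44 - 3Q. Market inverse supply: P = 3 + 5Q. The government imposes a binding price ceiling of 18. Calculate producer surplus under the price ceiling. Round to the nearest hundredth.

Without the control, 44 - 3Q = 3 + 5Q so Q* = 5.125 and P* = 28.625.
At the ceiling price 18, quantity supplied is (18 - 3)/5 = 3; supply is the short side, so Q = 3 trades at P = 18.
PS is the triangle above supply below 18: (1/2)(3)(18 - 3) = 22.5.

22.50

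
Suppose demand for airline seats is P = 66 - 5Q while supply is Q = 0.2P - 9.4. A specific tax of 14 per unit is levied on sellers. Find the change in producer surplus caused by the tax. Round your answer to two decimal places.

Rewriting supply in inverse form: P = 47 + 5Q.
Without the tax, 66 - 5Q = 47 + 5Q so Q* = 1.9 and P* = 56.5.
A tax on sellers shifts supply up by 14: 66 - 5Q = 47 + 5Q + 14, so Q_t = 0.5. Buyers pay P_b = 63.5; sellers receive P_s = P_b - 14 = 49.5.
PS falls from (1/2)(1.9)(9.5) = 9.025 to (1/2)(0.5)(2.5) = 0.625, a change of -8.4.

-8.40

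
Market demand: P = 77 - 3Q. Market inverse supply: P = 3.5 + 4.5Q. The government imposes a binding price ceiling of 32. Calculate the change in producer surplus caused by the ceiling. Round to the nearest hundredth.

Without the control, 77 - 3Q = 3.5 + 4.5Q so Q* = 9.8 and P* = 47.6.
At P = 32, sellers supply (32 - 3.5)/4.5 = 6.3333 while buyers want more, so the quantity traded is 6.3333 at price 32.
PS goes from (1/2)(9.8)(44.1) = 216.09 to 90.25 (computed as (32 - 3.5)(6.3333) - (1/2)(4.5)(6.3333)^2), a change of -125.84.

-125.84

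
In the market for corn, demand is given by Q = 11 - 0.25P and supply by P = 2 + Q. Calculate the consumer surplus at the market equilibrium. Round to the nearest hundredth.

141.12

Rewriting demand in inverse form: P = 44 - 4Q.
Set 44 - 4Q = 2 + Q, which gives 42 = 5Q, so Q* = 8.4 and P* = 44 - 4(8.4) = 10.4.
Consumer surplus is the triangle under demand above P*: (1/2)(8.4)(44 - 10.4) = (1/2)(8.4)(33.6) = 141.12.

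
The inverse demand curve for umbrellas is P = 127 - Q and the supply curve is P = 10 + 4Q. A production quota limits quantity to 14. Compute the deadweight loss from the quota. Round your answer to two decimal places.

Without the quota, 127 - Q = 10 + 4Q gives Q* = 23.4.
At Q = 14 the demand price is 127 - (14) = 113 and the supply price is 10 + 4(14) = 66.
Deadweight loss is the triangle between the curves from 14 to 23.4: (1/2)(113 - 66)(23.4 - 14) = 220.9.

220.90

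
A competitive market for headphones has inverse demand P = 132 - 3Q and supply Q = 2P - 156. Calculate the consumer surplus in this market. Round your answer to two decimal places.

357.06

Rewriting supply in inverse form: P = 78 + 0.5Q.
Set 132 - 3Q = 78 + 0.5Q, which gives 54 = 3.5Q, so Q* = 15.4286 and P* = 132 - 3(15.4286) = 85.7143.
The demand choke price is 132, so CS = (1/2)(Q*)(132 - P*) = (1/2)(15.4286)(46.2857) = 357.0612.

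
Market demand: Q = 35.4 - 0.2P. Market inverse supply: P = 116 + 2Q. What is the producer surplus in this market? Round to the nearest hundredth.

Rewriting demand in inverse form: P = 177 - 5Q.
Equilibrium: 177 - 5Q = 116 + 2Q, so Q* = 8.7143 and P* = 133.4286.
Producer surplus is the triangle above supply below P*: (1/2)(8.7143)(133.4286 - 116) = (1/2)(8.7143)(17.4286) = 75.9388.

75.94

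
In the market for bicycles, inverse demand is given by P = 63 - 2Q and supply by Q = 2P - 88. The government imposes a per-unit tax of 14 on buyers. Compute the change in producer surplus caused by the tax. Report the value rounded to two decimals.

Rewriting supply in inverse form: P = 44 + 0.5Q.
Without the tax, 63 - 2Q = 44 + 0.5Q so Q* = 7.6 and P* = 47.8.
A tax on buyers shifts demand down by 14: (63 - 14) - 2Q = 44 + 0.5Q, so Q_t = 2. Buyers pay P_b = 59; sellers receive P_s = P_b - 14 = 45.
Producers lose the trapezoid between P_s and P* out to Q_t plus the triangle from Q_t to Q*: change in PS = 1 - 14.44 = -13.44.

-13.44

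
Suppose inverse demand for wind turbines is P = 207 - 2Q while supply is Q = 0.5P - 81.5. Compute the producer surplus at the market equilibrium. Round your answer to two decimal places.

121.00

Rewriting supply in inverse form: P = 163 + 2Q.
Set 207 - 2Q = 163 + 2Q, which gives 44 = 4Q, so Q* = 11 and P* = 207 - 2(11) = 185.
PS is the area between P* and the supply curve from 0 to Q*: (1/2)(11)(22) = 121.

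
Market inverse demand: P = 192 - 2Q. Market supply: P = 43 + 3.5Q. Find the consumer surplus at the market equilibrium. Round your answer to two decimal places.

Setting demand equal to supply, 149 = 5.5Q, so Q* = 27.0909 and P* = 137.8182.
Consumer surplus is the triangle under demand above P*: (1/2)(27.0909)(192 - 137.8182) = (1/2)(27.0909)(54.1818) = 733.9174.

733.92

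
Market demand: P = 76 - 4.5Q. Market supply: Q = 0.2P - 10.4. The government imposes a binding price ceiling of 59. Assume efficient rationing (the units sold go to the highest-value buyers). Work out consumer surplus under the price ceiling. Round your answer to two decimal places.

Rewriting supply in inverse form: P = 52 + 5Q.
Without the control, 76 - 4.5Q = 52 + 5Q so Q* = 2.5263 and P* = 64.6316.
At the ceiling price 59, quantity supplied is (59 - 52)/5 = 1.4; supply is the short side, so Q = 1.4 trades at P = 59.
The demand price at Q = 1.4 is 69.7. CS is the trapezoid between demand and 59 over [0, 1.4]: (1/2)[(76 - 59) + (69.7 - 59)](1.4) = 19.39.

19.39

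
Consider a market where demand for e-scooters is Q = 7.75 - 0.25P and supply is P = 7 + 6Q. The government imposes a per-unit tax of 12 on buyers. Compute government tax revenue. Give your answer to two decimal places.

14.40

Rewriting demand in inverse form: P = 31 - 4Q.
Without the tax, 31 - 4Q = 7 + 6Q so Q* = 2.4 and P* = 21.4.
A tax on buyers shifts demand down by 12: (31 - 12) - 4Q = 7 + 6Q, so Q_t = 1.2. Buyers pay P_b = 26.2; sellers receive P_s = P_b - 12 = 14.2.
Revenue is the tax times quantity traded: 12 x 1.2 = 14.4.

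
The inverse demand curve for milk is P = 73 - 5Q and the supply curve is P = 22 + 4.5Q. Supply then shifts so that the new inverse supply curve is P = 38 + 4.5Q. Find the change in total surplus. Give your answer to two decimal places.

Initial equilibrium: Q_0 = 5.3684, P_0 = 46.1579; CS_0 = (1/2)(5.3684)(26.8421) = 72.0499, PS_0 = (1/2)(5.3684)(24.1579) = 64.8449.
New equilibrium: 73 - 5Q = 38 + 4.5Q gives Q_1 = 3.6842, P_1 = 54.5789; CS_1 = 33.9335, PS_1 = 30.5402.
Change in total surplus = (33.9335 + 30.5402) - (72.0499 + 64.8449) = -72.4211.

-72.42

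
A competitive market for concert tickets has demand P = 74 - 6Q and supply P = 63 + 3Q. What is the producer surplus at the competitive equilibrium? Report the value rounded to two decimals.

Setting demand equal to supply, 11 = 9Q, so Q* = 1.2222 and P* = 66.6667.
PS is the area between P* and the supply curve from 0 to Q*: (1/2)(1.2222)(3.6667) = 2.2407.

2.24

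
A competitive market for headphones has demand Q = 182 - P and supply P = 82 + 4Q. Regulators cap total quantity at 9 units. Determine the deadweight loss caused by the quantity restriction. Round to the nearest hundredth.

Rewriting demand in inverse form: P = 182 - Q.
Without the quota, 182 - Q = 82 + 4Q gives Q* = 20.
At Q = 9 the demand price is 182 - (9) = 173 and the supply price is 82 + 4(9) = 118.
Deadweight loss is the triangle between the curves from 9 to 20: (1/2)(173 - 118)(20 - 9) = 302.5.

302.50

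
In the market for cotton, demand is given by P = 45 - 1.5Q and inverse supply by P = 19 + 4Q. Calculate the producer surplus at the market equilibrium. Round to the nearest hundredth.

44.69

Set 45 - 1.5Q = 19 + 4Q, which gives 26 = 5.5Q, so Q* = 4.7273 and P* = 45 - 1.5(4.7273) = 37.9091.
PS is the area between P* and the supply curve from 0 to Q*: (1/2)(4.7273)(18.9091) = 44.6942.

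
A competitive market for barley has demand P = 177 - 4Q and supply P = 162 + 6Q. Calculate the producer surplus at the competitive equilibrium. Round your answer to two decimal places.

Equilibrium: 177 - 4Q = 162 + 6Q, so Q* = 1.5 and P* = 171.
The supply curve's price intercept is 162, so PS = (1/2)(Q*)(P* - 162) = (1/2)(1.5)(9) = 6.75.

6.75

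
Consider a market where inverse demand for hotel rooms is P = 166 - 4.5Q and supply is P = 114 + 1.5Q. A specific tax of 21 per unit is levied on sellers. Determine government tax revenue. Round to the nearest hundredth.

108.50

Without the tax, 166 - 4.5Q = 114 + 1.5Q so Q* = 8.6667 and P* = 127.
A tax on sellers shifts supply up by 21: 166 - 4.5Q = 114 + 1.5Q + 21, so Q_t = 5.1667. Buyers pay P_b = 142.75; sellers receive P_s = P_b - 21 = 121.75.
Revenue is the tax times quantity traded: 21 x 5.1667 = 108.5.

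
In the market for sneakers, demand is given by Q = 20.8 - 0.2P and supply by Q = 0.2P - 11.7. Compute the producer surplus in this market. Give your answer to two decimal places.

Rewriting demand in inverse form: P = 104 - 5Q.
Rewriting supply in inverse form: P = 58.5 + 5Q.
Set 104 - 5Q = 58.5 + 5Q, which gives 45.5 = 10Q, so Q* = 4.55 and P* = 104 - 5(4.55) = 81.25.
Producer surplus is the triangle above supply below P*: (1/2)(4.55)(81.25 - 58.5) = (1/2)(4.55)(22.75) = 51.7563.

51.76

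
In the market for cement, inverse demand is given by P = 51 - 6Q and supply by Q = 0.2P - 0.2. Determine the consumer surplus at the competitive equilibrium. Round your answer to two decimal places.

Rewriting supply in inverse form: P = 1 + 5Q.
Equilibrium: 51 - 6Q = 1 + 5Q, so Q* = 4.5455 and P* = 23.7273.
Consumer surplus is the triangle under demand above P*: (1/2)(4.5455)(51 - 23.7273) = (1/2)(4.5455)(27.2727) = 61.9835.

61.98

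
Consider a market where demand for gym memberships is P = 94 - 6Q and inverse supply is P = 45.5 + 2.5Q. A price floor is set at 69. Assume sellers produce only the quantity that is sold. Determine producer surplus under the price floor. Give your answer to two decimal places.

Without the control, 94 - 6Q = 45.5 + 2.5Q so Q* = 5.7059 and P* = 59.7647.
At P = 69, buyers demand (94 - 69)/6 = 4.1667 while sellers would supply more, so the quantity traded is 4.1667 at price 69.
The supply price at Q = 4.1667 is 55.9167. PS is the trapezoid between 69 and supply over [0, 4.1667]: (1/2)[(69 - 45.5) + (69 - 55.9167)](4.1667) = 76.2153.

76.22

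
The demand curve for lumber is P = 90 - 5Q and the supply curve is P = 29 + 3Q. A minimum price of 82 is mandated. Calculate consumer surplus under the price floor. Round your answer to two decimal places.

Without the control, 90 - 5Q = 29 + 3Q so Q* = 7.625 and P* = 51.875.
At the floor price 82, quantity demanded is (90 - 82)/5 = 1.6; demand is the short side, so Q = 1.6 trades at P = 82.
CS is the triangle under demand above 82: (1/2)(1.6)(90 - 82) = 6.4.

6.40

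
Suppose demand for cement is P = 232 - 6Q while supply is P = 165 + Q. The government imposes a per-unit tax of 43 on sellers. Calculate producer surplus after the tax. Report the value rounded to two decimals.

Pre-tax equilibrium: 232 - 6Q = 165 + Q gives Q* = 9.5714, P* = 174.5714.
A tax on sellers shifts supply up by 43: 232 - 6Q = 165 + Q + 43, so Q_t = 3.4286. Buyers pay P_b = 211.4286; sellers receive P_s = P_b - 43 = 168.4286.
PS = (1/2)(Q_t)(P_s - 165) = (1/2)(3.4286)(3.4286) = 5.8776.

5.88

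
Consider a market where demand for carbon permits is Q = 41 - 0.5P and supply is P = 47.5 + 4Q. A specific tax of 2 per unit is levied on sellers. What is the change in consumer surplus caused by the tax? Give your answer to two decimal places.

-3.72

Rewriting demand in inverse form: P = 82 - 2Q.
Without the tax, 82 - 2Q = 47.5 + 4Q so Q* = 5.75 and P* = 70.5.
With the tax, sellers need 2 more per unit: 82 - 2Q = 47.5 + 4Q + 2, so Q_t = 5.4167. Buyers pay P_b = 71.1667; sellers receive P_s = P_b - 2 = 69.1667.
CS falls from (1/2)(5.75)(11.5) = 33.0625 to (1/2)(5.4167)(10.8333) = 29.3403, a change of -3.7222.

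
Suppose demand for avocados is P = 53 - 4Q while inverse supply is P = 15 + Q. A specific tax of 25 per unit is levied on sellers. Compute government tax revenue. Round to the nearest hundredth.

65.00

Pre-tax equilibrium: 53 - 4Q = 15 + Q gives Q* = 7.6, P* = 22.6.
A tax on sellers shifts supply up by 25: 53 - 4Q = 15 + Q + 25, so Q_t = 2.6. Buyers pay P_b = 42.6; sellers receive P_s = P_b - 25 = 17.6.
Revenue is the tax times quantity traded: 25 x 2.6 = 65.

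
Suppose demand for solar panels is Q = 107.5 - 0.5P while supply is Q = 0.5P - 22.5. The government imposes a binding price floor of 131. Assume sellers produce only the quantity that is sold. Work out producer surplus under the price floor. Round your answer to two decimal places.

Rewriting demand in inverse form: P = 215 - 2Q.
Rewriting supply in inverse form: P = 45 + 2Q.
Free-market equilibrium: 215 - 2Q = 45 + 2Q gives Q* = 42.5, P* = 130.
At the floor price 131, quantity demanded is (215 - 131)/2 = 42; demand is the short side, so Q = 42 trades at P = 131.
The supply price at Q = 42 is 129. PS is the trapezoid between 131 and supply over [0, 42]: (1/2)[(131 - 45) + (131 - 129)](42) = 1848.

1848.00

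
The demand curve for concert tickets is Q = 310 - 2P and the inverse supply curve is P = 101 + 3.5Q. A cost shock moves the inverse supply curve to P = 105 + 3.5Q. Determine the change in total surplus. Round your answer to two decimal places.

Rewriting demand in inverse form: P = 155 - 0.5Q.
Initial equilibrium: Q_0 = 13.5, P_0 = 148.25; CS_0 = (1/2)(13.5)(6.75) = 45.5625, PS_0 = (1/2)(13.5)(47.25) = 318.9375.
New equilibrium: 155 - 0.5Q = 105 + 3.5Q gives Q_1 = 12.5, P_1 = 148.75; CS_1 = 39.0625, PS_1 = 273.4375.
Change in total surplus = (39.0625 + 273.4375) - (45.5625 + 318.9375) = -52.

-52.00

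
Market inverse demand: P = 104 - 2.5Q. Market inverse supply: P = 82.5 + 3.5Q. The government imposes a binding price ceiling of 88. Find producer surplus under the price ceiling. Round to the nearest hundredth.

Free-market equilibrium: 104 - 2.5Q = 82.5 + 3.5Q gives Q* = 3.5833, P* = 95.0417.
At the ceiling price 88, quantity supplied is (88 - 82.5)/3.5 = 1.5714; supply is the short side, so Q = 1.5714 trades at P = 88.
PS is the triangle above supply below 88: (1/2)(1.5714)(88 - 82.5) = 4.3214.

4.32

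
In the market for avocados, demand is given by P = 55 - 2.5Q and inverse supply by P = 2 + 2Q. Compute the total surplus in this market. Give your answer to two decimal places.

Set 55 - 2.5Q = 2 + 2Q, which gives 53 = 4.5Q, so Q* = 11.7778 and P* = 55 - 2.5(11.7778) = 25.5556.
CS = (1/2)(11.7778)(29.4444) = 173.3951 and PS = (1/2)(11.7778)(23.5556) = 138.716, so total surplus = 312.1111.

312.11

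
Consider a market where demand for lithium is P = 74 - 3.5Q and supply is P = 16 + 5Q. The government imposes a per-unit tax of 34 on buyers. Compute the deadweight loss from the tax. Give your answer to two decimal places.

Without the tax, 74 - 3.5Q = 16 + 5Q so Q* = 6.8235 and P* = 50.1176.
With the tax, buyers' net willingness to pay falls by 34: (74 - 34) - 3.5Q = 16 + 5Q, so Q_t = 2.8235. Buyers pay P_b = 64.1176; sellers receive P_s = P_b - 34 = 30.1176.
Deadweight loss is the triangle between the curves from Q_t to Q*: (1/2)(6.8235 - 2.8235)(34) = 68.

68.00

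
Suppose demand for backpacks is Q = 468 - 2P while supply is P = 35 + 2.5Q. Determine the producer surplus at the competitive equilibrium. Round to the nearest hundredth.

5500.14

Rewriting demand in inverse form: P = 234 - 0.5Q.
Set 234 - 0.5Q = 35 + 2.5Q, which gives 199 = 3Q, so Q* = 66.3333 and P* = 234 - 0.5(66.3333) = 200.8333.
Producer surplus is the triangle above supply below P*: (1/2)(66.3333)(200.8333 - 35) = (1/2)(66.3333)(165.8333) = 5500.1389.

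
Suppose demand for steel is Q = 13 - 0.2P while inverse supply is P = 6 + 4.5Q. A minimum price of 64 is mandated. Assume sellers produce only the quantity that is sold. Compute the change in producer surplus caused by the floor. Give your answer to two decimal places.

Rewriting demand in inverse form: P = 65 - 5Q.
Free-market equilibrium: 65 - 5Q = 6 + 4.5Q gives Q* = 6.2105, P* = 33.9474.
At the floor price 64, quantity demanded is (65 - 64)/5 = 0.2; demand is the short side, so Q = 0.2 trades at P = 64.
PS goes from (1/2)(6.2105)(27.9474) = 86.7839 to 11.51 (computed as (64 - 6)(0.2) - (1/2)(4.5)(0.2)^2), a change of -75.2739.

-75.27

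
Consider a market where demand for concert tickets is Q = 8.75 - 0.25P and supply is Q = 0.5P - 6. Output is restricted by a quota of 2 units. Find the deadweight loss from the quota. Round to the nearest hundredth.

Rewriting demand in inverse form: P = 35 - 4Q.
Rewriting supply in inverse form: P = 12 + 2Q.
Without the quota, 35 - 4Q = 12 + 2Q gives Q* = 3.8333.
At Q = 2 the demand price is 35 - 4(2) = 27 and the supply price is 12 + 2(2) = 16.
Deadweight loss is the triangle between the curves from 2 to 3.8333: (1/2)(27 - 16)(3.8333 - 2) = 10.0833.

10.08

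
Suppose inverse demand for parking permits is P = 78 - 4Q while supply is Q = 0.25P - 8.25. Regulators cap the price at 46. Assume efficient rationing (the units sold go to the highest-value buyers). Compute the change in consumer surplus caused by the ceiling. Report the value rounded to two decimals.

19.59

Rewriting supply in inverse form: P = 33 + 4Q.
Without the control, 78 - 4Q = 33 + 4Q so Q* = 5.625 and P* = 55.5.
At the ceiling price 46, quantity supplied is (46 - 33)/4 = 3.25; supply is the short side, so Q = 3.25 trades at P = 46.
CS goes from (1/2)(5.625)(22.5) = 63.2812 to 82.875 (computed as (78 - 46)(3.25) - (1/2)(4)(3.25)^2), a change of 19.5938.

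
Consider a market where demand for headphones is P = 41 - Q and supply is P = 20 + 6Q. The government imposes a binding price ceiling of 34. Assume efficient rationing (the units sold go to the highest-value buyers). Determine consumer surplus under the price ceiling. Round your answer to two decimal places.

Without the control, 41 - Q = 20 + 6Q so Q* = 3 and P* = 38.
At the ceiling price 34, quantity supplied is (34 - 20)/6 = 2.3333; supply is the short side, so Q = 2.3333 trades at P = 34.
The demand price at Q = 2.3333 is 38.6667. CS is the trapezoid between demand and 34 over [0, 2.3333]: (1/2)[(41 - 34) + (38.6667 - 34)](2.3333) = 13.6111.

13.61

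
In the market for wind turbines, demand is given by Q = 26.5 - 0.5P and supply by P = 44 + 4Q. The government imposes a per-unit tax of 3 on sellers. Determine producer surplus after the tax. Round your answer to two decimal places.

Rewriting demand in inverse form: P = 53 - 2Q.
Without the tax, 53 - 2Q = 44 + 4Q so Q* = 1.5 and P* = 50.
A tax on sellers shifts supply up by 3: 53 - 2Q = 44 + 4Q + 3, so Q_t = 1. Buyers pay P_b = 51; sellers receive P_s = P_b - 3 = 48.
PS = (1/2)(Q_t)(P_s - 44) = (1/2)(1)(4) = 2.

2.00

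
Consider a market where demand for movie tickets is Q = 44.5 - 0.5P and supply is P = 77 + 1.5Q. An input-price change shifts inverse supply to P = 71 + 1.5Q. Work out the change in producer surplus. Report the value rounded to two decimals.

11.02

Rewriting demand in inverse form: P = 89 - 2Q.
Initial equilibrium: Q_0 = 3.4286, P_0 = 82.1429; CS_0 = (1/2)(3.4286)(6.8571) = 11.7551, PS_0 = (1/2)(3.4286)(5.1429) = 8.8163.
New equilibrium: 89 - 2Q = 71 + 1.5Q gives Q_1 = 5.1429, P_1 = 78.7143; CS_1 = 26.449, PS_1 = 19.8367.
Change in producer surplus = 19.8367 - 8.8163 = 11.0204.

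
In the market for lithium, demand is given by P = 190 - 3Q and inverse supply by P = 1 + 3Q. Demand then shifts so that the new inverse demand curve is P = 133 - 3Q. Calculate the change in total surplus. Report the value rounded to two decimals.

Initial equilibrium: Q_0 = 31.5, P_0 = 95.5; CS_0 = (1/2)(31.5)(94.5) = 1488.375, PS_0 = (1/2)(31.5)(94.5) = 1488.375.
New equilibrium: 133 - 3Q = 1 + 3Q gives Q_1 = 22, P_1 = 67; CS_1 = 726, PS_1 = 726.
Change in total surplus = (726 + 726) - (1488.375 + 1488.375) = -1524.75.

-1524.75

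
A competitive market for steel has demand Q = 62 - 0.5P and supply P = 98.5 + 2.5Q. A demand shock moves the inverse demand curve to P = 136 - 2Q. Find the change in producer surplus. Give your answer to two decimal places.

Rewriting demand in inverse form: P = 124 - 2Q.
Initial equilibrium: Q_0 = 5.6667, P_0 = 112.6667; CS_0 = (1/2)(5.6667)(11.3333) = 32.1111, PS_0 = (1/2)(5.6667)(14.1667) = 40.1389.
New equilibrium: 136 - 2Q = 98.5 + 2.5Q gives Q_1 = 8.3333, P_1 = 119.3333; CS_1 = 69.4444, PS_1 = 86.8056.
Change in producer surplus = 86.8056 - 40.1389 = 46.6667.

46.67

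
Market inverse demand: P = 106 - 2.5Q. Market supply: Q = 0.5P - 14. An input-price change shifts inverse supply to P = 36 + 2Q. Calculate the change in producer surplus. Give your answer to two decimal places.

Rewriting supply in inverse form: P = 28 + 2Q.
Initial equilibrium: Q_0 = 17.3333, P_0 = 62.6667; CS_0 = (1/2)(17.3333)(43.3333) = 375.5556, PS_0 = (1/2)(17.3333)(34.6667) = 300.4444.
New equilibrium: 106 - 2.5Q = 36 + 2Q gives Q_1 = 15.5556, P_1 = 67.1111; CS_1 = 302.4691, PS_1 = 241.9753.
Change in producer surplus = 241.9753 - 300.4444 = -58.4691.

-58.47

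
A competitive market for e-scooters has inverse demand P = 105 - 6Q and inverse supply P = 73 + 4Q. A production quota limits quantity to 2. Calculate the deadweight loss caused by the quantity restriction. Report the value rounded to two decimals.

Without the quota, 105 - 6Q = 73 + 4Q gives Q* = 3.2.
At Q = 2 the demand price is 105 - 6(2) = 93 and the supply price is 73 + 4(2) = 81.
DWL = (1/2)(gap between curves at 2) x (Q* - 2) = (1/2)(12)(1.2) = 7.2.

7.20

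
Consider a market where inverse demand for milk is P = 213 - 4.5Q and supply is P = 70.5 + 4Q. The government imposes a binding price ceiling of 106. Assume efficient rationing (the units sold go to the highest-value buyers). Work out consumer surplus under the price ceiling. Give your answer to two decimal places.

772.40

Free-market equilibrium: 213 - 4.5Q = 70.5 + 4Q gives Q* = 16.7647, P* = 137.5588.
At the ceiling price 106, quantity supplied is (106 - 70.5)/4 = 8.875; supply is the short side, so Q = 8.875 trades at P = 106.
The demand price at Q = 8.875 is 173.0625. CS is the trapezoid between demand and 106 over [0, 8.875]: (1/2)[(213 - 106) + (173.0625 - 106)](8.875) = 772.4023.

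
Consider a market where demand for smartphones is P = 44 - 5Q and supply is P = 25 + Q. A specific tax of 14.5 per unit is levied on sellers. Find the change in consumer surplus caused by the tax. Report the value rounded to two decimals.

-23.66

Without the tax, 44 - 5Q = 25 + Q so Q* = 3.1667 and P* = 28.1667.
A tax on sellers shifts supply up by 14.5: 44 - 5Q = 25 + Q + 14.5, so Q_t = 0.75. Buyers pay P_b = 40.25; sellers receive P_s = P_b - 14.5 = 25.75.
Consumers lose the trapezoid between P* and P_b out to Q_t plus the triangle from Q_t to Q*: change in CS = 1.4062 - 25.0694 = -23.6632.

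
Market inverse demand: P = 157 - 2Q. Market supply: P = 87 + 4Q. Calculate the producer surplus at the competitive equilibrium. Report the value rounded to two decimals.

Setting demand equal to supply, 70 = 6Q, so Q* = 11.6667 and P* = 133.6667.
PS is the area between P* and the supply curve from 0 to Q*: (1/2)(11.6667)(46.6667) = 272.2222.

272.22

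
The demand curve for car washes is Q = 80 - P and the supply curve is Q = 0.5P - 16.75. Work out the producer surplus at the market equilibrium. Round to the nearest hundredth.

240.25

Rewriting demand in inverse form: P = 80 - Q.
Rewriting supply in inverse form: P = 33.5 + 2Q.
Setting demand equal to supply, 46.5 = 3Q, so Q* = 15.5 and P* = 64.5.
The supply curve's price intercept is 33.5, so PS = (1/2)(Q*)(P* - 33.5) = (1/2)(15.5)(31) = 240.25.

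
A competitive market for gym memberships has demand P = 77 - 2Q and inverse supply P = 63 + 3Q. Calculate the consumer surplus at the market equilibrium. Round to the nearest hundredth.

Set 77 - 2Q = 63 + 3Q, which gives 14 = 5Q, so Q* = 2.8 and P* = 77 - 2(2.8) = 71.4.
Consumer surplus is the triangle under demand above P*: (1/2)(2.8)(77 - 71.4) = (1/2)(2.8)(5.6) = 7.84.

7.84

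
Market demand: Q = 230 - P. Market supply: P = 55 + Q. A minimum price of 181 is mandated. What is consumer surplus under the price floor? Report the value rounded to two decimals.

1200.50

Rewriting demand in inverse form: P = 230 - Q.
Without the control, 230 - Q = 55 + Q so Q* = 87.5 and P* = 142.5.
At the floor price 181, quantity demanded is (230 - 181)/1 = 49; demand is the short side, so Q = 49 trades at P = 181.
CS is the triangle under demand above 181: (1/2)(49)(230 - 181) = 1200.5.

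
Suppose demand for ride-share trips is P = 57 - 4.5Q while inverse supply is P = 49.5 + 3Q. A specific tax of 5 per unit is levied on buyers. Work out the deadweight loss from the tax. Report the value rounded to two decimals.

1.67

Pre-tax equilibrium: 57 - 4.5Q = 49.5 + 3Q gives Q* = 1, P* = 52.5.
A tax on buyers shifts demand down by 5: (57 - 5) - 4.5Q = 49.5 + 3Q, so Q_t = 0.3333. Buyers pay P_b = 55.5; sellers receive P_s = P_b - 5 = 50.5.
The welfare triangle lost has base Q* - Q_t = 0.6667 and height t = 5, so DWL = (1/2)(0.6667)(5) = 1.6667.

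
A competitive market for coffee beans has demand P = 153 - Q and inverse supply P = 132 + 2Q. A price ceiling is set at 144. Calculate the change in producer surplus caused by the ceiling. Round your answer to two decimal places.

-13.00

Without the control, 153 - Q = 132 + 2Q so Q* = 7 and P* = 146.
At the ceiling price 144, quantity supplied is (144 - 132)/2 = 6; supply is the short side, so Q = 6 trades at P = 144.
PS goes from (1/2)(7)(14) = 49 to 36 (computed as (144 - 132)(6) - (1/2)(2)(6)^2), a change of -13.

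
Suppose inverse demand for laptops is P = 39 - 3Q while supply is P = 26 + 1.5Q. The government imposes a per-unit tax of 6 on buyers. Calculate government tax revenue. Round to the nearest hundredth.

Without the tax, 39 - 3Q = 26 + 1.5Q so Q* = 2.8889 and P* = 30.3333.
A tax on buyers shifts demand down by 6: (39 - 6) - 3Q = 26 + 1.5Q, so Q_t = 1.5556. Buyers pay P_b = 34.3333; sellers receive P_s = P_b - 6 = 28.3333.
Revenue is the tax times quantity traded: 6 x 1.5556 = 9.3333.

9.33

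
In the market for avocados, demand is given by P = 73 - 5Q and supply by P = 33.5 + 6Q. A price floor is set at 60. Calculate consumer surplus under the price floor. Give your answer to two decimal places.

16.90

Free-market equilibrium: 73 - 5Q = 33.5 + 6Q gives Q* = 3.5909, P* = 55.0455.
At P = 60, buyers demand (73 - 60)/5 = 2.6 while sellers would supply more, so the quantity traded is 2.6 at price 60.
CS is the triangle under demand above 60: (1/2)(2.6)(73 - 60) = 16.9.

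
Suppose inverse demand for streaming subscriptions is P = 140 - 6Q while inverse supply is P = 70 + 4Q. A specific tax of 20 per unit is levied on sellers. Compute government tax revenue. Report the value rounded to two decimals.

Without the tax, 140 - 6Q = 70 + 4Q so Q* = 7 and P* = 98.
With the tax, sellers need 20 more per unit: 140 - 6Q = 70 + 4Q + 20, so Q_t = 5. Buyers pay P_b = 110; sellers receive P_s = P_b - 20 = 90.
Tax revenue = t x Q_t = 20 x 5 = 100.

100.00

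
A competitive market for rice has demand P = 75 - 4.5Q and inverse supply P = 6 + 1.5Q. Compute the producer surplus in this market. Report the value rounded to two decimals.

99.19

Setting demand equal to supply, 69 = 6Q, so Q* = 11.5 and P* = 23.25.
Producer surplus is the triangle above supply below P*: (1/2)(11.5)(23.25 - 6) = (1/2)(11.5)(17.25) = 99.1875.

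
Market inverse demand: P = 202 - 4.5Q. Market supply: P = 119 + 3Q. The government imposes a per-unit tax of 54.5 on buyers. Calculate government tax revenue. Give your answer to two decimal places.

Without the tax, 202 - 4.5Q = 119 + 3Q so Q* = 11.0667 and P* = 152.2.
With the tax, buyers' net willingness to pay falls by 54.5: (202 - 54.5) - 4.5Q = 119 + 3Q, so Q_t = 3.8. Buyers pay P_b = 184.9; sellers receive P_s = P_b - 54.5 = 130.4.
Tax revenue = t x Q_t = 54.5 x 3.8 = 207.1.

207.10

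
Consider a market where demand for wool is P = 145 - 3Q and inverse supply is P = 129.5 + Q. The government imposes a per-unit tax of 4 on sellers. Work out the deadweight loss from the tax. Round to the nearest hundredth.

Without the tax, 145 - 3Q = 129.5 + Q so Q* = 3.875 and P* = 133.375.
A tax on sellers shifts supply up by 4: 145 - 3Q = 129.5 + Q + 4, so Q_t = 2.875. Buyers pay P_b = 136.375; sellers receive P_s = P_b - 4 = 132.375.
The welfare triangle lost has base Q* - Q_t = 1 and height t = 4, so DWL = (1/2)(1)(4) = 2.

2.00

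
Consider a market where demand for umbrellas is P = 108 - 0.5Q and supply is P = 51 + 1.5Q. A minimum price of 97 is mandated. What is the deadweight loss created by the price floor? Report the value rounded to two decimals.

42.25

Free-market equilibrium: 108 - 0.5Q = 51 + 1.5Q gives Q* = 28.5, P* = 93.75.
At the floor price 97, quantity demanded is (108 - 97)/0.5 = 22; demand is the short side, so Q = 22 trades at P = 97.
At Q = 22 the demand price is 97 and the supply price is 84. Deadweight loss is the triangle between the curves from 22 to 28.5: (1/2)(97 - 84)(28.5 - 22) = 42.25.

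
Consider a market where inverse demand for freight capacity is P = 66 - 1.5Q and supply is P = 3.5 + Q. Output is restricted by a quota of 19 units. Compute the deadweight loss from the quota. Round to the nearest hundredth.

Without the quota, 66 - 1.5Q = 3.5 + Q gives Q* = 25.
At Q = 19 the demand price is 66 - 1.5(19) = 37.5 and the supply price is 3.5 + (19) = 22.5.
Deadweight loss is the triangle between the curves from 19 to 25: (1/2)(37.5 - 22.5)(25 - 19) = 45.

45.00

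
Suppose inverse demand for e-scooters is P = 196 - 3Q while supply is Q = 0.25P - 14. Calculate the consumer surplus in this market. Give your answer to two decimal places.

Rewriting supply in inverse form: P = 56 + 4Q.
Setting demand equal to supply, 140 = 7Q, so Q* = 20 and P* = 136.
Consumer surplus is the triangle under demand above P*: (1/2)(20)(196 - 136) = (1/2)(20)(60) = 600.

600.00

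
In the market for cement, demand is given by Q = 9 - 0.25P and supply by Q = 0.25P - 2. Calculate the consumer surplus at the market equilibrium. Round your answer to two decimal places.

24.50

Rewriting demand in inverse form: P = 36 - 4Q.
Rewriting supply in inverse form: P = 8 + 4Q.
Equilibrium: 36 - 4Q = 8 + 4Q, so Q* = 3.5 and P* = 22.
The demand choke price is 36, so CS = (1/2)(Q*)(36 - P*) = (1/2)(3.5)(14) = 24.5.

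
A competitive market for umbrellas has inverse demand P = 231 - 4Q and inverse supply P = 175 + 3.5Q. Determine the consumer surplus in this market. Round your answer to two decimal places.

Set 231 - 4Q = 175 + 3.5Q, which gives 56 = 7.5Q, so Q* = 7.4667 and P* = 231 - 4(7.4667) = 201.1333.
Consumer surplus is the triangle under demand above P*: (1/2)(7.4667)(231 - 201.1333) = (1/2)(7.4667)(29.8667) = 111.5022.

111.50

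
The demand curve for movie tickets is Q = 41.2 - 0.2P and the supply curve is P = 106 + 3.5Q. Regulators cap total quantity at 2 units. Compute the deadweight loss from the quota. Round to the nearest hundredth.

Rewriting demand in inverse form: P = 206 - 5Q.
Unrestricted equilibrium: Q* = (206 - 106)/(5 + 3.5) = 11.7647.
At Q = 2 the demand price is 206 - 5(2) = 196 and the supply price is 106 + 3.5(2) = 113.
Deadweight loss is the triangle between the curves from 2 to 11.7647: (1/2)(196 - 113)(11.7647 - 2) = 405.2353.

405.24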